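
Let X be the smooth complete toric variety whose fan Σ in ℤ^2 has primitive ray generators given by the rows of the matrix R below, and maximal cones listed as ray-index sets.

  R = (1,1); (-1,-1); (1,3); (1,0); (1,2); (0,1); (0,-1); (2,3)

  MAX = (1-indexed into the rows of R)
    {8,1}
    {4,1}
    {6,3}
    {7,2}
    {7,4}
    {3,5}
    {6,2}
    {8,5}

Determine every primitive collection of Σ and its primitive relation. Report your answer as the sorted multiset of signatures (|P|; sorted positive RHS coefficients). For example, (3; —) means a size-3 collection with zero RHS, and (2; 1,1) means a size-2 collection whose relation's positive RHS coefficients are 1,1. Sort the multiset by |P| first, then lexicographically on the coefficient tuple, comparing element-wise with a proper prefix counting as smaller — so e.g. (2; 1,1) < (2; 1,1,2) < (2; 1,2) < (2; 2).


Primitive collections (20):

  • {1,2}:  v_{1} + v_{2} = 0 ; sig = (2; —)
  • {6,7}:  v_{6} + v_{7} = 0 ; sig = (2; —)
  • {1,5}:  v_{1} + v_{5} = v_{8} ; sig = (2; 1)
  • {1,6}:  v_{1} + v_{6} = v_{5} ; sig = (2; 1)
  • {1,7}:  v_{1} + v_{7} = v_{4} ; sig = (2; 1)
  • {2,4}:  v_{2} + v_{4} = v_{7} ; sig = (2; 1)
  • {2,5}:  v_{2} + v_{5} = v_{6} ; sig = (2; 1)
  • {2,8}:  v_{2} + v_{8} = v_{5} ; sig = (2; 1)
  • {3,4}:  v_{3} + v_{4} = v_{8} ; sig = (2; 1)
  • {3,7}:  v_{3} + v_{7} = v_{5} ; sig = (2; 1)
  • {4,6}:  v_{4} + v_{6} = v_{1} ; sig = (2; 1)
  • {5,6}:  v_{5} + v_{6} = v_{3} ; sig = (2; 1)
  • {5,7}:  v_{5} + v_{7} = v_{1} ; sig = (2; 1)
  • {1,3}:  v_{1} + v_{3} = 2·v_{5} ; sig = (2; 2)
  • {2,3}:  v_{2} + v_{3} = 2·v_{6} ; sig = (2; 2)
  • {4,5}:  v_{4} + v_{5} = 2·v_{1} ; sig = (2; 2)
  • {6,8}:  v_{6} + v_{8} = 2·v_{5} ; sig = (2; 2)
  • {7,8}:  v_{7} + v_{8} = 2·v_{1} ; sig = (2; 2)
  • {3,8}:  v_{3} + v_{8} = 3·v_{5} ; sig = (2; 3)
  • {4,8}:  v_{4} + v_{8} = 3·v_{1} ; sig = (2; 3)

so the primitive-relation signature multiset is
    (2; —)
    (2; —)
    (2; 1)
    (2; 1)
    (2; 1)
    (2; 1)
    (2; 1)
    (2; 1)
    (2; 1)
    (2; 1)
    (2; 1)
    (2; 1)
    (2; 1)
    (2; 2)
    (2; 2)
    (2; 2)
    (2; 2)
    (2; 2)
    (2; 3)
    (2; 3)


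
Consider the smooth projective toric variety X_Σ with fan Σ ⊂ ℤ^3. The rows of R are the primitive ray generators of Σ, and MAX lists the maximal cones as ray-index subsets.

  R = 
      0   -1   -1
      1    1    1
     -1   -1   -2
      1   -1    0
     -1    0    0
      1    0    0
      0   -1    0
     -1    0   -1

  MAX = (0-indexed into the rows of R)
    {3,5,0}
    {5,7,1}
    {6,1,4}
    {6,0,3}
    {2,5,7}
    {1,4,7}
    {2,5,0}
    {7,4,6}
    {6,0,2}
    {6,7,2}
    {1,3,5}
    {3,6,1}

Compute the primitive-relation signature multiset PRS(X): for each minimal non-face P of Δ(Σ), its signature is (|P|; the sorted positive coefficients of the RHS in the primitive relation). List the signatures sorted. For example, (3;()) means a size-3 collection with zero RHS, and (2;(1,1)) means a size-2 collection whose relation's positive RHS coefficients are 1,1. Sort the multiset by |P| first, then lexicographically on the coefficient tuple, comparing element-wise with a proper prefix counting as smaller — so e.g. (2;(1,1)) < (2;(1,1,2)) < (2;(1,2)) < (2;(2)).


11 collections generate NE(X_Σ); each relation:

  P = {4,5}:  v_{4} + v_{5} = 0  ⟹  sig = (2;())
  P = {0,1}:  v_{0} + v_{1} = v_{5}  ⟹  sig = (2;(1))
  P = {0,7}:  v_{0} + v_{7} = v_{2}  ⟹  sig = (2;(1))
  P = {3,4}:  v_{3} + v_{4} = v_{6}  ⟹  sig = (2;(1))
  P = {3,7}:  v_{3} + v_{7} = v_{0}  ⟹  sig = (2;(1))
  P = {5,6}:  v_{5} + v_{6} = v_{3}  ⟹  sig = (2;(1))
  P = {0,4}:  v_{0} + v_{4} = v_{6} + v_{7}  ⟹  sig = (2;(1,1))
  P = {1,2}:  v_{1} + v_{2} = v_{5} + v_{7}  ⟹  sig = (2;(1,1))
  P = {2,4}:  v_{2} + v_{4} = v_{6} + 2·v_{7}  ⟹  sig = (2;(1,2))
  P = {2,3}:  v_{2} + v_{3} = 2·v_{0}  ⟹  sig = (2;(2))
  P = {1,6,7}:  v_{1} + v_{6} + v_{7} = 0  ⟹  sig = (3;())

Signatures (|P|; sorted positive RHS coefficients), sorted:
{ (2;()),  (2;(1)) ×5,  (2;(1,1)) ×2,  (2;(1,2)),  (2;(2)),  (3;()) }


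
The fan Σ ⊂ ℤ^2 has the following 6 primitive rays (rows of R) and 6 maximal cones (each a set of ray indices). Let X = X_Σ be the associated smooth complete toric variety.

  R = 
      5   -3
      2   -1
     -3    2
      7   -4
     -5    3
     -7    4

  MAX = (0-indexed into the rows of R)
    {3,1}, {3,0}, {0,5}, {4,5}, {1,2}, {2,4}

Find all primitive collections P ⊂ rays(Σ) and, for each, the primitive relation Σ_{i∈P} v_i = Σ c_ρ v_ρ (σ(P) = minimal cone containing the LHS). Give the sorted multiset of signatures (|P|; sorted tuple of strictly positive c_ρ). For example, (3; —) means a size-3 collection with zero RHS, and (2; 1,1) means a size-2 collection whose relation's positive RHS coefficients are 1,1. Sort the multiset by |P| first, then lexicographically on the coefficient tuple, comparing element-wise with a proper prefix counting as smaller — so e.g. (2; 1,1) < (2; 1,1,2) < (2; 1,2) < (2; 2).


Minimal non-faces — 9 found among 6 rays, 6 max cones:

  {0,4}:  v_{0} + v_{4} = 0  →  sig = (2; —)
  {3,5}:  v_{3} + v_{5} = 0  →  sig = (2; —)
  {0,1}:  v_{0} + v_{1} = v_{3}  →  sig = (2; 1)
  {0,2}:  v_{0} + v_{2} = v_{1}  →  sig = (2; 1)
  {1,4}:  v_{1} + v_{4} = v_{2}  →  sig = (2; 1)
  {1,5}:  v_{1} + v_{5} = v_{4}  →  sig = (2; 1)
  {3,4}:  v_{3} + v_{4} = v_{1}  →  sig = (2; 1)
  {2,3}:  v_{2} + v_{3} = 2·v_{1}  →  sig = (2; 2)
  {2,5}:  v_{2} + v_{5} = 2·v_{4}  →  sig = (2; 2)

Hence PRS(X_Σ) =
{ (2; —) ×2,  (2; 1) ×5,  (2; 2) ×2 }


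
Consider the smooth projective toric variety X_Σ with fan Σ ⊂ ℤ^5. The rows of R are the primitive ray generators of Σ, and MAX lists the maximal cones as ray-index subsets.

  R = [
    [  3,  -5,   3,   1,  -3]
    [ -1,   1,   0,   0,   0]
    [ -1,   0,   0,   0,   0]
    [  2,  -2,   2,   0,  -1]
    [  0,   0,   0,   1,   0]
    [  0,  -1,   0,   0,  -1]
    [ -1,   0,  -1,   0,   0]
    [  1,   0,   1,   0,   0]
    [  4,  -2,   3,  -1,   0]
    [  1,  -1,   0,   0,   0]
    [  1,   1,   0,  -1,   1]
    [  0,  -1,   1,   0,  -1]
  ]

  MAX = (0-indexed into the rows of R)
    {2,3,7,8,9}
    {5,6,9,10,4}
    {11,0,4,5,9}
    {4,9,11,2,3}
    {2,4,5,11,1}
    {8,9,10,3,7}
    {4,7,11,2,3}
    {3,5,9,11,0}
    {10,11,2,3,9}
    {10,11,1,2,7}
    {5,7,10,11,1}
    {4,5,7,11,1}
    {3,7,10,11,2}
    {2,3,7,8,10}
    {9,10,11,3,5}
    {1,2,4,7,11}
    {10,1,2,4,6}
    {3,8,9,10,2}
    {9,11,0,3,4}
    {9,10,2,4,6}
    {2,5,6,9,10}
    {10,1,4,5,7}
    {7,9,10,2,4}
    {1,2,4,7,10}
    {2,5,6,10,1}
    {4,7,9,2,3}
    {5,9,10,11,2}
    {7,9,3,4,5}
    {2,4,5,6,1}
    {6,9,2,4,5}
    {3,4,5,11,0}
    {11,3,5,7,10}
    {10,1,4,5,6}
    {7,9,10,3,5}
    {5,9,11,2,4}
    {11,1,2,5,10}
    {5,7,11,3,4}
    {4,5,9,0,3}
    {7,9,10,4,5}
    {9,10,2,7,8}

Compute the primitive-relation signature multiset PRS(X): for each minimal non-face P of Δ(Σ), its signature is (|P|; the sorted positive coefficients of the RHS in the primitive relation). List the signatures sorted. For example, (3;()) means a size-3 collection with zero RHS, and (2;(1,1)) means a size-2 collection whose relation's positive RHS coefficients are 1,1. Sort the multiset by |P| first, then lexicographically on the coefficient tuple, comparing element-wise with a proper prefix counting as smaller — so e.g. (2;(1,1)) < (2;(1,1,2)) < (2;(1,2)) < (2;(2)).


Primitive collections (24):

  P = {1,9}:  v_{1} + v_{9} = 0  so sig = (2;())
  P = {6,7}:  v_{6} + v_{7} = 0  so sig = (2;())
  P = {1,3}:  v_{1} + v_{3} = v_{7} + v_{11}  so sig = (2;(1,1))
  P = {3,6}:  v_{3} + v_{6} = v_{9} + v_{11}  so sig = (2;(1,1))
  P = {6,11}:  v_{6} + v_{11} = v_{2} + v_{5}  so sig = (2;(1,1))
  P = {0,1}:  v_{0} + v_{1} = v_{3} + v_{4} + v_{5} + v_{11}  so sig = (2;(1,1,1,1))
  P = {0,10}:  v_{0} + v_{10} = v_{3} + v_{5} + v_{7} + v_{9}  so sig = (2;(1,1,1,1))
  P = {1,8}:  v_{1} + v_{8} = v_{2} + v_{3} + v_{7} + v_{10}  so sig = (2;(1,1,1,1))
  P = {5,8}:  v_{5} + v_{8} = v_{3} + v_{9} + v_{10} + v_{11}  so sig = (2;(1,1,1,1))
  P = {6,8}:  v_{6} + v_{8} = v_{2} + v_{3} + v_{9} + v_{10}  so sig = (2;(1,1,1,1))
  P = {0,7}:  v_{0} + v_{7} = 2·v_{3} + v_{4} + v_{5}  so sig = (2;(1,1,2))
  P = {8,11}:  v_{8} + v_{11} = v_{2} + 2·v_{3} + v_{10}  so sig = (2;(1,1,2))
  P = {0,6}:  v_{0} + v_{6} = v_{4} + v_{5} + 2·v_{9} + 2·v_{11}  so sig = (2;(1,1,2,2))
  P = {0,2}:  v_{0} + v_{2} = v_{4} + 2·v_{9} + 3·v_{11}  so sig = (2;(1,2,3))
  P = {4,8}:  v_{4} + v_{8} = v_{2} + 3·v_{7} + 2·v_{9}  so sig = (2;(1,2,3))
  P = {0,8}:  v_{0} + v_{8} = 3·v_{3} + v_{9}  so sig = (2;(1,3))
  P = {2,5,7}:  v_{2} + v_{5} + v_{7} = v_{11}  so sig = (3;(1))
  P = {4,10,11}:  v_{4} + v_{10} + v_{11} = v_{7}  so sig = (3;(1))
  P = {7,9,11}:  v_{7} + v_{9} + v_{11} = v_{3}  so sig = (3;(1))
  P = {2,3,5}:  v_{2} + v_{3} + v_{5} = v_{9} + 2·v_{11}  so sig = (3;(1,2))
  P = {3,4,10}:  v_{3} + v_{4} + v_{10} = 2·v_{7} + v_{9}  so sig = (3;(1,2))
  P = {2,4,5,10}:  v_{2} + v_{4} + v_{5} + v_{10} = 0  so sig = (4;())
  P = {2,3,7,9,10}:  v_{2} + v_{3} + v_{7} + v_{9} + v_{10} = v_{8}  so sig = (5;(1))
  P = {3,4,5,9,11}:  v_{3} + v_{4} + v_{5} + v_{9} + v_{11} = v_{0}  so sig = (5;(1))

Sorted signature multiset PRS(X):
    (2;())
    (2;())
    (2;(1,1))
    (2;(1,1))
    (2;(1,1))
    (2;(1,1,1,1))
    (2;(1,1,1,1))
    (2;(1,1,1,1))
    (2;(1,1,1,1))
    (2;(1,1,1,1))
    (2;(1,1,2))
    (2;(1,1,2))
    (2;(1,1,2,2))
    (2;(1,2,3))
    (2;(1,2,3))
    (2;(1,3))
    (3;(1))
    (3;(1))
    (3;(1))
    (3;(1,2))
    (3;(1,2))
    (4;())
    (5;(1))
    (5;(1))


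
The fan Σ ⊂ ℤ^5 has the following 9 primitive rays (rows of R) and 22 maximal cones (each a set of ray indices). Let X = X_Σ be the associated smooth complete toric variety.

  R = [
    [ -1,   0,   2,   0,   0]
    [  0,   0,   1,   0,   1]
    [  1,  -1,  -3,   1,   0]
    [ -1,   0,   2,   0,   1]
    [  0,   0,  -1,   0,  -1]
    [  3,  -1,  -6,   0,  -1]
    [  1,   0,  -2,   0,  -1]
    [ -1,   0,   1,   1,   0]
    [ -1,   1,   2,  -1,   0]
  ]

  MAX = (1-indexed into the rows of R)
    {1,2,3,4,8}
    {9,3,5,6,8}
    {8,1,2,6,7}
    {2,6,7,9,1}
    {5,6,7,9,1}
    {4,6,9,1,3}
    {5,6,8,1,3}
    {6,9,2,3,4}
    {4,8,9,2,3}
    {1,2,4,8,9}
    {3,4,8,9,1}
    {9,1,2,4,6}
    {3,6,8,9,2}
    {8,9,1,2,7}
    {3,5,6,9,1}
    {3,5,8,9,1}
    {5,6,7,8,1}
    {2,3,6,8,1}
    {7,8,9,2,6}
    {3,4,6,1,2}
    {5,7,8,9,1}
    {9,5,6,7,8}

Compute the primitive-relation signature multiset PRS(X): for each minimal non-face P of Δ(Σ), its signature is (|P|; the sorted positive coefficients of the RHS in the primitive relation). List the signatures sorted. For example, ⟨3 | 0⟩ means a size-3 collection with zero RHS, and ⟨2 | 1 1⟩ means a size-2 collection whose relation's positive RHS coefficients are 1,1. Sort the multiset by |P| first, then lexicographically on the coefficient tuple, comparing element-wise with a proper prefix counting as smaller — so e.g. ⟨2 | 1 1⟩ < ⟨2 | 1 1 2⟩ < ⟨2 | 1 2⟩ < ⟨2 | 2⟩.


Σ has 7 primitive collections:

  {2,5}:  v_{2} + v_{5} = 0 ; sig = ⟨2 | 0⟩
  {4,7}:  v_{4} + v_{7} = 0 ; sig = ⟨2 | 0⟩
  {3,7}:  v_{3} + v_{7} = v_{6} + v_{8} ; sig = ⟨2 | 1 1⟩
  {4,5}:  v_{4} + v_{5} = v_{1} + v_{3} + v_{9} ; sig = ⟨2 | 1 1 1⟩
  {4,6,8}:  v_{4} + v_{6} + v_{8} = v_{3} ; sig = ⟨3 | 1⟩
  {1,2,3,9}:  v_{1} + v_{2} + v_{3} + v_{9} = v_{4} ; sig = ⟨4 | 1⟩
  {1,6,8,9}:  v_{1} + v_{6} + v_{8} + v_{9} = v_{5} ; sig = ⟨4 | 1⟩

so the primitive-relation signature multiset is
[⟨2 | 0⟩, ⟨2 | 0⟩, ⟨2 | 1 1⟩, ⟨2 | 1 1 1⟩, ⟨3 | 1⟩, ⟨4 | 1⟩, ⟨4 | 1⟩]


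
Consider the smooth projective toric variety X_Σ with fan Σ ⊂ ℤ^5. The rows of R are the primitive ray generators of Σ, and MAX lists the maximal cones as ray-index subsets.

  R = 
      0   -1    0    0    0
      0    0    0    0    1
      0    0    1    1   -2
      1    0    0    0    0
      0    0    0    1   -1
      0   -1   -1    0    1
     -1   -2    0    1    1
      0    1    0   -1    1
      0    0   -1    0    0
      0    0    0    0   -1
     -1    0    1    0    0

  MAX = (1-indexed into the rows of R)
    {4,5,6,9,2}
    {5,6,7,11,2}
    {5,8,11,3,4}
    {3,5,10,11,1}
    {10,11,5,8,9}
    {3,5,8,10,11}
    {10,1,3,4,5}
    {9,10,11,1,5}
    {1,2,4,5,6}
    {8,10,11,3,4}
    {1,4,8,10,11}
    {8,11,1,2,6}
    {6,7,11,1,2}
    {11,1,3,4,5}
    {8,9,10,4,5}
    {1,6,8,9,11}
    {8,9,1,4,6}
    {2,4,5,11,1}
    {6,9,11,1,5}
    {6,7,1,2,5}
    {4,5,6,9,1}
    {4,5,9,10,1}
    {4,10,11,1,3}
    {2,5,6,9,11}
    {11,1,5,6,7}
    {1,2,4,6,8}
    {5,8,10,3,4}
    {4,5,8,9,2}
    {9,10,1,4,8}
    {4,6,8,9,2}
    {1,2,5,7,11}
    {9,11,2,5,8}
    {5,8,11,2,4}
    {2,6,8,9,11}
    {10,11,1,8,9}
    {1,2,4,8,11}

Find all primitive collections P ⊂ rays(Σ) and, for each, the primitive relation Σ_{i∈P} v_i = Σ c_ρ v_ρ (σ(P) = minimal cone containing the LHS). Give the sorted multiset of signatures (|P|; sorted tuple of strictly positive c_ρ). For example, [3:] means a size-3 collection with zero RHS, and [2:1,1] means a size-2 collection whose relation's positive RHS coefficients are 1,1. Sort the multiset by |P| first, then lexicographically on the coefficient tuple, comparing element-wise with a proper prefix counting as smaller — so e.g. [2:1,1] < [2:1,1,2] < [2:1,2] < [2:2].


Σ has 18 primitive collections:

  P={2,10}:  v_{2} + v_{10} = 0  ⇒ sig = [2:]
  P={3,6}:  v_{3} + v_{6} = v_{1} + v_{5}  ⇒ sig = [2:1,1]
  P={3,9}:  v_{3} + v_{9} = v_{5} + v_{10}  ⇒ sig = [2:1,1]
  P={6,10}:  v_{6} + v_{10} = v_{1} + v_{9}  ⇒ sig = [2:1,1]
  P={2,3}:  v_{2} + v_{3} = v_{4} + v_{5} + v_{11}  ⇒ sig = [2:1,1,1]
  P={7,8}:  v_{7} + v_{8} = v_{2} + v_{6} + v_{11}  ⇒ sig = [2:1,1,1]
  P={7,10}:  v_{7} + v_{10} = v_{1} + v_{5} + v_{6} + v_{11}  ⇒ sig = [2:1,1,1,1]
  P={7,9}:  v_{7} + v_{9} = v_{5} + 2·v_{6} + v_{11}  ⇒ sig = [2:1,1,2]
  P={3,7}:  v_{3} + v_{7} = 2·v_{1} + v_{2} + 2·v_{5} + v_{11}  ⇒ sig = [2:1,1,2,2]
  P={4,7}:  v_{4} + v_{7} = 2·v_{1} + 2·v_{2} + v_{5}  ⇒ sig = [2:1,2,2]
  P={1,5,8}:  v_{1} + v_{5} + v_{8} = 0  ⇒ sig = [3:]
  P={4,9,11}:  v_{4} + v_{9} + v_{11} = 0  ⇒ sig = [3:]
  P={1,2,9}:  v_{1} + v_{2} + v_{9} = v_{6}  ⇒ sig = [3:1]
  P={4,6,11}:  v_{4} + v_{6} + v_{11} = v_{1} + v_{2}  ⇒ sig = [3:1,1]
  P={5,6,8}:  v_{5} + v_{6} + v_{8} = v_{2} + v_{9}  ⇒ sig = [3:1,1]
  P={1,3,8}:  v_{1} + v_{3} + v_{8} = v_{4} + v_{10} + v_{11}  ⇒ sig = [3:1,1,1]
  P={4,5,10,11}:  v_{4} + v_{5} + v_{10} + v_{11} = v_{3}  ⇒ sig = [4:1]
  P={1,2,5,6,11}:  v_{1} + v_{2} + v_{5} + v_{6} + v_{11} = v_{7}  ⇒ sig = [5:1]

Signatures (|P|; sorted positive RHS coefficients), sorted:
    [2:]
    [2:1,1]
    [2:1,1]
    [2:1,1]
    [2:1,1,1]
    [2:1,1,1]
    [2:1,1,1,1]
    [2:1,1,2]
    [2:1,1,2,2]
    [2:1,2,2]
    [3:]
    [3:]
    [3:1]
    [3:1,1]
    [3:1,1]
    [3:1,1,1]
    [4:1]
    [5:1]


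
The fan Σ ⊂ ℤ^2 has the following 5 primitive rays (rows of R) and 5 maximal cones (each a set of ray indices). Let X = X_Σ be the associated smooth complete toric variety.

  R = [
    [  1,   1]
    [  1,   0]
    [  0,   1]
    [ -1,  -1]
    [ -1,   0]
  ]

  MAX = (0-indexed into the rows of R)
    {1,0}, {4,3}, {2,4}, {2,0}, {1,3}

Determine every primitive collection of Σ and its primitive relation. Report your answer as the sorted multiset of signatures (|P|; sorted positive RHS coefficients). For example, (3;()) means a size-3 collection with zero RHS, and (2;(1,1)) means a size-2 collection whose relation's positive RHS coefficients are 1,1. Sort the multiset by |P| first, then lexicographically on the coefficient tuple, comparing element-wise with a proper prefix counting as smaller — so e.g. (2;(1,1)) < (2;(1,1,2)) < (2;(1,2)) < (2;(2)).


5 collections generate NE(X_Σ); each relation:

  • {0,3}:  v_{0} + v_{3} = 0 ; sig = (2;())
  • {1,4}:  v_{1} + v_{4} = 0 ; sig = (2;())
  • {0,4}:  v_{0} + v_{4} = v_{2} ; sig = (2;(1))
  • {1,2}:  v_{1} + v_{2} = v_{0} ; sig = (2;(1))
  • {2,3}:  v_{2} + v_{3} = v_{4} ; sig = (2;(1))

Hence PRS(X_Σ) =
[(2;()), (2;()), (2;(1)), (2;(1)), (2;(1))]


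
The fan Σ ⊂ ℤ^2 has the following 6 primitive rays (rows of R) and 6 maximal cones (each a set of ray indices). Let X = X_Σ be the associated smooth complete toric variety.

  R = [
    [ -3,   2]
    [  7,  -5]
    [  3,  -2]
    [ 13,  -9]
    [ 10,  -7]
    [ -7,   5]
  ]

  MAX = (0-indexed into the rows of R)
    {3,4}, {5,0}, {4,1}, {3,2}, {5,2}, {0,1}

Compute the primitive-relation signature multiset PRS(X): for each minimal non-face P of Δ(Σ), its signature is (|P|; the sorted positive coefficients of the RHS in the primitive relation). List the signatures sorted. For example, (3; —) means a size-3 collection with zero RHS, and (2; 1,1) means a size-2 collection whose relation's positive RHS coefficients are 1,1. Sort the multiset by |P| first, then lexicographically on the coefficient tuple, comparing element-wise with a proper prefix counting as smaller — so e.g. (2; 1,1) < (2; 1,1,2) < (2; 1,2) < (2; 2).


The 9 primitive collections of Σ (r=6, n=2):

  P={0,2}:  v_{0} + v_{2} = 0 — sig = (2; —)
  P={1,5}:  v_{1} + v_{5} = 0 — sig = (2; —)
  P={0,3}:  v_{0} + v_{3} = v_{4} — sig = (2; 1)
  P={0,4}:  v_{0} + v_{4} = v_{1} — sig = (2; 1)
  P={1,2}:  v_{1} + v_{2} = v_{4} — sig = (2; 1)
  P={2,4}:  v_{2} + v_{4} = v_{3} — sig = (2; 1)
  P={4,5}:  v_{4} + v_{5} = v_{2} — sig = (2; 1)
  P={1,3}:  v_{1} + v_{3} = 2·v_{4} — sig = (2; 2)
  P={3,5}:  v_{3} + v_{5} = 2·v_{2} — sig = (2; 2)

so the primitive-relation signature multiset is
{ (2; —) ×2,  (2; 1) ×5,  (2; 2) ×2 }


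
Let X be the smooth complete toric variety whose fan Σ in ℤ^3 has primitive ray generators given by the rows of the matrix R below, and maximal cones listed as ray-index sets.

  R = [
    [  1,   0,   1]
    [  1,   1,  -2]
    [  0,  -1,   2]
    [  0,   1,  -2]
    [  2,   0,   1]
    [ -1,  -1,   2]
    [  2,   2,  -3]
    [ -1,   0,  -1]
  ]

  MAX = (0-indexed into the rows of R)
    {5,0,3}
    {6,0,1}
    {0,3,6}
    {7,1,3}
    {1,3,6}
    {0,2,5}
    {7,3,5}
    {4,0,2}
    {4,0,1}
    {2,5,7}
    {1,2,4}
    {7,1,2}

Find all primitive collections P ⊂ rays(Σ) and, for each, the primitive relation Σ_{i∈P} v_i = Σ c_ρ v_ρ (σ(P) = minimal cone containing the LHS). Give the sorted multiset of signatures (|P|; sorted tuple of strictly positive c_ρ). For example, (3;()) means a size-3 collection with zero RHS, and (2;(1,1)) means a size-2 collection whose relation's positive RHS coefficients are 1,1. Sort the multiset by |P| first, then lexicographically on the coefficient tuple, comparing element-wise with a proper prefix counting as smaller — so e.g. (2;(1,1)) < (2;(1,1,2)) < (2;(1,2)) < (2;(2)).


12 minimal non-faces of Δ(Σ) (on 8 rays):

  P={0,7}:  v_{0} + v_{7} = 0 ; sig = (2;())
  P={1,5}:  v_{1} + v_{5} = 0 ; sig = (2;())
  P={2,3}:  v_{2} + v_{3} = 0 ; sig = (2;())
  P={2,6}:  v_{2} + v_{6} = v_{0} + v_{1} ; sig = (2;(1,1))
  P={3,4}:  v_{3} + v_{4} = v_{0} + v_{1} ; sig = (2;(1,1))
  P={4,5}:  v_{4} + v_{5} = v_{0} + v_{2} ; sig = (2;(1,1))
  P={4,7}:  v_{4} + v_{7} = v_{1} + v_{2} ; sig = (2;(1,1))
  P={5,6}:  v_{5} + v_{6} = v_{0} + v_{3} ; sig = (2;(1,1))
  P={6,7}:  v_{6} + v_{7} = v_{1} + v_{3} ; sig = (2;(1,1))
  P={4,6}:  v_{4} + v_{6} = 2·v_{0} + 2·v_{1} ; sig = (2;(2,2))
  P={0,1,2}:  v_{0} + v_{1} + v_{2} = v_{4} ; sig = (3;(1))
  P={0,1,3}:  v_{0} + v_{1} + v_{3} = v_{6} ; sig = (3;(1))

Hence PRS(X_Σ) =
{ (2;()) ×3,  (2;(1,1)) ×6,  (2;(2,2)),  (3;(1)) ×2 }


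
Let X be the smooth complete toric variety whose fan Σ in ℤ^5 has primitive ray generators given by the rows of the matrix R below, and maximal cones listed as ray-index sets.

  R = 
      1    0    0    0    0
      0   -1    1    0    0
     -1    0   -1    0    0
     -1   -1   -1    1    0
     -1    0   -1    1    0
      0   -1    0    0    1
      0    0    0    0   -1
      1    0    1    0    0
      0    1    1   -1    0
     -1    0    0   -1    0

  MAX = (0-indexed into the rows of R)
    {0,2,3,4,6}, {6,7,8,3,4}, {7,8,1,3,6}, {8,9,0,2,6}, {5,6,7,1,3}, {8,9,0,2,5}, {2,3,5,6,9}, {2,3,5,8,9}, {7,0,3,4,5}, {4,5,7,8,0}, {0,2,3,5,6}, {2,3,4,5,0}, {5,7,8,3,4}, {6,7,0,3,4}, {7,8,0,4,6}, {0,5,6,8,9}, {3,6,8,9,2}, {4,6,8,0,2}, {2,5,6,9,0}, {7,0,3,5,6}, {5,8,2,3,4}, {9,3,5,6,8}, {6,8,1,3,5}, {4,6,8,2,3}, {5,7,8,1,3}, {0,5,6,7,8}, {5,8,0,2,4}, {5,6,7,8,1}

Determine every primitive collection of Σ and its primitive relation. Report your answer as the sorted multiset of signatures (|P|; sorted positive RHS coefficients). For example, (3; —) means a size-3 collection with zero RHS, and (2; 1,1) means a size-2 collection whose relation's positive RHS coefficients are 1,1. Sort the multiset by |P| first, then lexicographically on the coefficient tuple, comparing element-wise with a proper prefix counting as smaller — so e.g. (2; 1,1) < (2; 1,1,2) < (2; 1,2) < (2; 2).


12 minimal non-faces of Δ(Σ) (on 10 rays):

  P={2,7}:  v_{2} + v_{7} = 0  ⇒ sig = (2; —)
  P={0,1}:  v_{0} + v_{1} = v_{5} + v_{6} + v_{7}  ⇒ sig = (2; 1,1,1)
  P={4,9}:  v_{4} + v_{9} = v_{2} + v_{3} + v_{8}  ⇒ sig = (2; 1,1,1)
  P={7,9}:  v_{7} + v_{9} = v_{5} + v_{6} + v_{8}  ⇒ sig = (2; 1,1,1)
  P={1,2}:  v_{1} + v_{2} = v_{3} + v_{5} + v_{6} + v_{8}  ⇒ sig = (2; 1,1,1,1)
  P={1,4}:  v_{1} + v_{4} = 2·v_{3} + v_{7} + v_{8}  ⇒ sig = (2; 1,1,2)
  P={1,9}:  v_{1} + v_{9} = v_{3} + 2·v_{5} + 2·v_{6} + 2·v_{8}  ⇒ sig = (2; 1,2,2,2)
  P={0,3,8}:  v_{0} + v_{3} + v_{8} = 0  ⇒ sig = (3; —)
  P={4,5,6}:  v_{4} + v_{5} + v_{6} = v_{3}  ⇒ sig = (3; 1)
  P={0,3,9}:  v_{0} + v_{3} + v_{9} = v_{2} + v_{5} + v_{6}  ⇒ sig = (3; 1,1,1)
  P={2,5,6,8}:  v_{2} + v_{5} + v_{6} + v_{8} = v_{9}  ⇒ sig = (4; 1)
  P={3,5,6,7,8}:  v_{3} + v_{5} + v_{6} + v_{7} + v_{8} = v_{1}  ⇒ sig = (5; 1)

Signatures (|P|; sorted positive RHS coefficients), sorted:
    |P|=2: 7 collections, coeffs (), (1,1,1), (1,1,1), (1,1,1), (1,1,1,1), (1,1,2), (1,2,2,2)
    |P|=3: 3 collections, coeffs (), (1), (1,1,1)
    |P|=4: 1 collection, coeffs (1)
    |P|=5: 1 collection, coeffs (1)


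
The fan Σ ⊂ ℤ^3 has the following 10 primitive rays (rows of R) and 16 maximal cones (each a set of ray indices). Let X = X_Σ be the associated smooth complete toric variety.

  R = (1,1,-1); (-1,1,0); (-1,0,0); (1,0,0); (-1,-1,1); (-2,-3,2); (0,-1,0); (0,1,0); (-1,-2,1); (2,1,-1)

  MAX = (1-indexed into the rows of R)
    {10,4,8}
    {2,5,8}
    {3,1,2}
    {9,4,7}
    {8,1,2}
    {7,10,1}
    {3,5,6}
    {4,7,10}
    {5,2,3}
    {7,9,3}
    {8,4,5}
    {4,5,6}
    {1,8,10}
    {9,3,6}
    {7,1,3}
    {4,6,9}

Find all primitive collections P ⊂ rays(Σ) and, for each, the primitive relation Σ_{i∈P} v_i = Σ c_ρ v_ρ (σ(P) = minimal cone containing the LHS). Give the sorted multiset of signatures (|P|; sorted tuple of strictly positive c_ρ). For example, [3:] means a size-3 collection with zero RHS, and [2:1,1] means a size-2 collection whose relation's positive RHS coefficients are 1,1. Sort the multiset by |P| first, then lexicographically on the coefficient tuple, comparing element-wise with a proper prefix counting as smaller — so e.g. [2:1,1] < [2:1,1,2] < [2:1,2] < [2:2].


21 minimal non-faces of Δ(Σ) (on 10 rays):

  {1,5}:  v_{1} + v_{5} = 0  ⟹  sig = [2:]
  {3,4}:  v_{3} + v_{4} = 0  ⟹  sig = [2:]
  {7,8}:  v_{7} + v_{8} = 0  ⟹  sig = [2:]
  {1,4}:  v_{1} + v_{4} = v_{10}  ⟹  sig = [2:1]
  {1,6}:  v_{1} + v_{6} = v_{9}  ⟹  sig = [2:1]
  {1,9}:  v_{1} + v_{9} = v_{7}  ⟹  sig = [2:1]
  {2,4}:  v_{2} + v_{4} = v_{8}  ⟹  sig = [2:1]
  {2,7}:  v_{2} + v_{7} = v_{3}  ⟹  sig = [2:1]
  {3,8}:  v_{3} + v_{8} = v_{2}  ⟹  sig = [2:1]
  {3,10}:  v_{3} + v_{10} = v_{1}  ⟹  sig = [2:1]
  {5,7}:  v_{5} + v_{7} = v_{9}  ⟹  sig = [2:1]
  {5,9}:  v_{5} + v_{9} = v_{6}  ⟹  sig = [2:1]
  {5,10}:  v_{5} + v_{10} = v_{4}  ⟹  sig = [2:1]
  {8,9}:  v_{8} + v_{9} = v_{5}  ⟹  sig = [2:1]
  {2,9}:  v_{2} + v_{9} = v_{3} + v_{5}  ⟹  sig = [2:1,1]
  {2,10}:  v_{2} + v_{10} = v_{1} + v_{8}  ⟹  sig = [2:1,1]
  {6,10}:  v_{6} + v_{10} = v_{4} + v_{9}  ⟹  sig = [2:1,1]
  {9,10}:  v_{9} + v_{10} = v_{4} + v_{7}  ⟹  sig = [2:1,1]
  {2,6}:  v_{2} + v_{6} = v_{3} + 2·v_{5}  ⟹  sig = [2:1,2]
  {6,7}:  v_{6} + v_{7} = 2·v_{9}  ⟹  sig = [2:2]
  {6,8}:  v_{6} + v_{8} = 2·v_{5}  ⟹  sig = [2:2]

Signatures (|P|; sorted positive RHS coefficients), sorted:
{ [2:] ×3,  [2:1] ×11,  [2:1,1] ×4,  [2:1,2],  [2:2] ×2 }


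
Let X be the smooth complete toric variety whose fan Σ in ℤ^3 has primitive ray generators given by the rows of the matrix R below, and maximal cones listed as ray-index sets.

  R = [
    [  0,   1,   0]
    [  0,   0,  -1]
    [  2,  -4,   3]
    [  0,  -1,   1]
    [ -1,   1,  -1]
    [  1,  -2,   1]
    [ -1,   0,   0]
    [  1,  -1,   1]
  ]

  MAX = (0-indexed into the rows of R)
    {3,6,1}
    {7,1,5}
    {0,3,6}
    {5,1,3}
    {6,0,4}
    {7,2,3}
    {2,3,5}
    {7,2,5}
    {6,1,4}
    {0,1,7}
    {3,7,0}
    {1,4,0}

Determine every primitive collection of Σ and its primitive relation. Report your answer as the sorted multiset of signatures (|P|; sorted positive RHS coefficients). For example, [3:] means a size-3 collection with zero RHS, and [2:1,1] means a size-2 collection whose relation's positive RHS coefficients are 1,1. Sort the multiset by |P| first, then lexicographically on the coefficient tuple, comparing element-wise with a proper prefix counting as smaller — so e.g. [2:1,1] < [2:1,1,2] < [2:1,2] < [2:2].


The 14 primitive collections of Σ (r=8, n=3):

  {4,7}:  v_{4} + v_{7} = 0  so sig = [2:]
  {0,5}:  v_{0} + v_{5} = v_{7}  so sig = [2:1]
  {3,4}:  v_{3} + v_{4} = v_{6}  so sig = [2:1]
  {6,7}:  v_{6} + v_{7} = v_{3}  so sig = [2:1]
  {2,4}:  v_{2} + v_{4} = v_{3} + v_{5}  so sig = [2:1,1]
  {4,5}:  v_{4} + v_{5} = v_{1} + v_{3}  so sig = [2:1,1]
  {0,2}:  v_{0} + v_{2} = v_{3} + 2·v_{7}  so sig = [2:1,2]
  {2,6}:  v_{2} + v_{6} = 2·v_{3} + v_{5}  so sig = [2:1,2]
  {5,6}:  v_{5} + v_{6} = v_{1} + 2·v_{3}  so sig = [2:1,2]
  {1,2}:  v_{1} + v_{2} = 2·v_{5}  so sig = [2:2]
  {0,1,3}:  v_{0} + v_{1} + v_{3} = 0  so sig = [3:]
  {0,1,6}:  v_{0} + v_{1} + v_{6} = v_{4}  so sig = [3:1]
  {1,3,7}:  v_{1} + v_{3} + v_{7} = v_{5}  so sig = [3:1]
  {3,5,7}:  v_{3} + v_{5} + v_{7} = v_{2}  so sig = [3:1]

Signatures (|P|; sorted positive RHS coefficients), sorted:
    |P|=2: 10 collections, coeffs (), (1), (1), (1), (1,1), (1,1), (1,2), (1,2), (1,2), (2)
    |P|=3: 4 collections, coeffs (), (1), (1), (1)


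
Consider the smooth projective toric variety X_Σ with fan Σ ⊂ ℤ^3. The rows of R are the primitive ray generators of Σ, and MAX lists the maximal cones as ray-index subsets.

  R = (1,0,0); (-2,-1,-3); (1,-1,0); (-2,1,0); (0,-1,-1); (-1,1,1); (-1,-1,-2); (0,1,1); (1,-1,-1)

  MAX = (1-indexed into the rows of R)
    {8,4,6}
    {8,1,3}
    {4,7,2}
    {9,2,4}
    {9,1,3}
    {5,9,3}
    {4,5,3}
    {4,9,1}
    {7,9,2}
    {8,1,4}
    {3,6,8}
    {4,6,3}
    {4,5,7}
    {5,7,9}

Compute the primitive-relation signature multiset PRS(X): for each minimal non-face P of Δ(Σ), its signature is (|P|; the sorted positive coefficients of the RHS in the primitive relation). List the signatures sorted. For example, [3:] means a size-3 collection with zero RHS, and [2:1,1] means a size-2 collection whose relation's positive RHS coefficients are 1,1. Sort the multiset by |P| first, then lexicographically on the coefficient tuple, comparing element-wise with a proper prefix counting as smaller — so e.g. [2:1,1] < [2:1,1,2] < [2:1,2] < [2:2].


Primitive collections (20):

  • {5,8}:  v_{5} + v_{8} = 0  ⟹  sig = [2:]
  • {6,9}:  v_{6} + v_{9} = 0  ⟹  sig = [2:]
  • {1,5}:  v_{1} + v_{5} = v_{9}  ⟹  sig = [2:1]
  • {1,6}:  v_{1} + v_{6} = v_{8}  ⟹  sig = [2:1]
  • {8,9}:  v_{8} + v_{9} = v_{1}  ⟹  sig = [2:1]
  • {2,3}:  v_{2} + v_{3} = v_{5} + v_{7}  ⟹  sig = [2:1,1]
  • {2,6}:  v_{2} + v_{6} = v_{4} + v_{7}  ⟹  sig = [2:1,1]
  • {5,6}:  v_{5} + v_{6} = v_{3} + v_{4}  ⟹  sig = [2:1,1]
  • {6,7}:  v_{6} + v_{7} = v_{4} + v_{5}  ⟹  sig = [2:1,1]
  • {7,8}:  v_{7} + v_{8} = v_{4} + v_{9}  ⟹  sig = [2:1,1]
  • {1,7}:  v_{1} + v_{7} = v_{4} + 2·v_{9}  ⟹  sig = [2:1,2]
  • {2,5}:  v_{2} + v_{5} = 2·v_{7}  ⟹  sig = [2:2]
  • {3,7}:  v_{3} + v_{7} = 2·v_{5}  ⟹  sig = [2:2]
  • {2,8}:  v_{2} + v_{8} = 2·v_{4} + 2·v_{9}  ⟹  sig = [2:2,2]
  • {1,2}:  v_{1} + v_{2} = 2·v_{4} + 3·v_{9}  ⟹  sig = [2:2,3]
  • {1,3,4}:  v_{1} + v_{3} + v_{4} = 0  ⟹  sig = [3:]
  • {3,4,8}:  v_{3} + v_{4} + v_{8} = v_{6}  ⟹  sig = [3:1]
  • {3,4,9}:  v_{3} + v_{4} + v_{9} = v_{5}  ⟹  sig = [3:1]
  • {4,5,9}:  v_{4} + v_{5} + v_{9} = v_{7}  ⟹  sig = [3:1]
  • {4,7,9}:  v_{4} + v_{7} + v_{9} = v_{2}  ⟹  sig = [3:1]

Hence PRS(X_Σ) =
{ [2:] ×2,  [2:1] ×3,  [2:1,1] ×5,  [2:1,2],  [2:2] ×2,  [2:2,2],  [2:2,3],  [3:],  [3:1] ×4 }


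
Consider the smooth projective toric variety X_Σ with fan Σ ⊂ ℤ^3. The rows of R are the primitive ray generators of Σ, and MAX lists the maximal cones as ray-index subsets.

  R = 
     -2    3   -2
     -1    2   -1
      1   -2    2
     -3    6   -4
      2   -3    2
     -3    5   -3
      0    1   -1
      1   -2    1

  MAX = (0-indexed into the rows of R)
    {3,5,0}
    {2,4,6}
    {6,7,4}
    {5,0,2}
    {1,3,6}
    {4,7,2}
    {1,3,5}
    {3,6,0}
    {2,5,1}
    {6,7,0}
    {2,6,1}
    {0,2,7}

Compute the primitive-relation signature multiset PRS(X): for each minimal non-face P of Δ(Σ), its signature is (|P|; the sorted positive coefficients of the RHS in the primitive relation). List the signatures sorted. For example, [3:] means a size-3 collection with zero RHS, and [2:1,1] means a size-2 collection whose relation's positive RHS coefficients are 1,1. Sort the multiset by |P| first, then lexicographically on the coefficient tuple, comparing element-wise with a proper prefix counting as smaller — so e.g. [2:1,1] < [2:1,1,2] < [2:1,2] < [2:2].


Σ has 12 primitive collections:

  • {0,4}:  v_{0} + v_{4} = 0  →  sig = [2:]
  • {1,7}:  v_{1} + v_{7} = 0  →  sig = [2:]
  • {0,1}:  v_{0} + v_{1} = v_{5}  →  sig = [2:1]
  • {4,5}:  v_{4} + v_{5} = v_{1}  →  sig = [2:1]
  • {5,6}:  v_{5} + v_{6} = v_{3}  →  sig = [2:1]
  • {5,7}:  v_{5} + v_{7} = v_{0}  →  sig = [2:1]
  • {1,4}:  v_{1} + v_{4} = v_{2} + v_{6}  →  sig = [2:1,1]
  • {3,4}:  v_{3} + v_{4} = v_{1} + v_{6}  →  sig = [2:1,1]
  • {3,7}:  v_{3} + v_{7} = v_{0} + v_{6}  →  sig = [2:1,1]
  • {2,3}:  v_{2} + v_{3} = 2·v_{1}  →  sig = [2:2]
  • {0,2,6}:  v_{0} + v_{2} + v_{6} = v_{1}  →  sig = [3:1]
  • {2,6,7}:  v_{2} + v_{6} + v_{7} = v_{4}  →  sig = [3:1]

Hence PRS(X_Σ) =
    [2:]
    [2:]
    [2:1]
    [2:1]
    [2:1]
    [2:1]
    [2:1,1]
    [2:1,1]
    [2:1,1]
    [2:2]
    [3:1]
    [3:1]


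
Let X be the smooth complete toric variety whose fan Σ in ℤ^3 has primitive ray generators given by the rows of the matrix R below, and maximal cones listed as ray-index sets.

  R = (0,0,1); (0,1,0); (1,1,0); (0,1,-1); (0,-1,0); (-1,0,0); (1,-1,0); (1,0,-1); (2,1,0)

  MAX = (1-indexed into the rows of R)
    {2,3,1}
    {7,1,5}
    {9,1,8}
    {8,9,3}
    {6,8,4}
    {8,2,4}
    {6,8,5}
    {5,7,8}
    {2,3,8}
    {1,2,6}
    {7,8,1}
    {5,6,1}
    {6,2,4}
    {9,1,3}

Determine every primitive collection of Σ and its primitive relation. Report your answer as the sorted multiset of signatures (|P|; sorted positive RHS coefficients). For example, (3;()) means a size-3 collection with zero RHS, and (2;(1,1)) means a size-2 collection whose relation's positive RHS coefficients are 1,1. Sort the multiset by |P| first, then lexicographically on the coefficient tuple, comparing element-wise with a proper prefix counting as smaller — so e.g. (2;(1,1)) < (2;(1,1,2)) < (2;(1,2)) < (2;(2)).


20 minimal non-faces of Δ(Σ) (on 9 rays):

  P={2,5}:  v_{2} + v_{5} = 0  ⟹  sig = (2;())
  P={1,4}:  v_{1} + v_{4} = v_{2}  ⟹  sig = (2;(1))
  P={3,6}:  v_{3} + v_{6} = v_{2}  ⟹  sig = (2;(1))
  P={4,7}:  v_{4} + v_{7} = v_{8}  ⟹  sig = (2;(1))
  P={6,7}:  v_{6} + v_{7} = v_{5}  ⟹  sig = (2;(1))
  P={6,9}:  v_{6} + v_{9} = v_{3}  ⟹  sig = (2;(1))
  P={2,7}:  v_{2} + v_{7} = v_{1} + v_{8}  ⟹  sig = (2;(1,1))
  P={3,5}:  v_{3} + v_{5} = v_{1} + v_{8}  ⟹  sig = (2;(1,1))
  P={4,5}:  v_{4} + v_{5} = v_{6} + v_{8}  ⟹  sig = (2;(1,1))
  P={4,9}:  v_{4} + v_{9} = v_{2} + v_{3} + v_{8}  ⟹  sig = (2;(1,1,1))
  P={3,4}:  v_{3} + v_{4} = 2·v_{2} + v_{8}  ⟹  sig = (2;(1,2))
  P={2,9}:  v_{2} + v_{9} = 2·v_{3}  ⟹  sig = (2;(2))
  P={3,7}:  v_{3} + v_{7} = 2·v_{1} + 2·v_{8}  ⟹  sig = (2;(2,2))
  P={5,9}:  v_{5} + v_{9} = 2·v_{1} + 2·v_{8}  ⟹  sig = (2;(2,2))
  P={7,9}:  v_{7} + v_{9} = 3·v_{1} + 3·v_{8}  ⟹  sig = (2;(3,3))
  P={1,6,8}:  v_{1} + v_{6} + v_{8} = 0  ⟹  sig = (3;())
  P={1,2,8}:  v_{1} + v_{2} + v_{8} = v_{3}  ⟹  sig = (3;(1))
  P={1,3,8}:  v_{1} + v_{3} + v_{8} = v_{9}  ⟹  sig = (3;(1))
  P={1,5,8}:  v_{1} + v_{5} + v_{8} = v_{7}  ⟹  sig = (3;(1))
  P={2,6,8}:  v_{2} + v_{6} + v_{8} = v_{4}  ⟹  sig = (3;(1))

Signatures (|P|; sorted positive RHS coefficients), sorted:
[(2;()), (2;(1)), (2;(1)), (2;(1)), (2;(1)), (2;(1)), (2;(1,1)), (2;(1,1)), (2;(1,1)), (2;(1,1,1)), (2;(1,2)), (2;(2)), (2;(2,2)), (2;(2,2)), (2;(3,3)), (3;()), (3;(1)), (3;(1)), (3;(1)), (3;(1))]


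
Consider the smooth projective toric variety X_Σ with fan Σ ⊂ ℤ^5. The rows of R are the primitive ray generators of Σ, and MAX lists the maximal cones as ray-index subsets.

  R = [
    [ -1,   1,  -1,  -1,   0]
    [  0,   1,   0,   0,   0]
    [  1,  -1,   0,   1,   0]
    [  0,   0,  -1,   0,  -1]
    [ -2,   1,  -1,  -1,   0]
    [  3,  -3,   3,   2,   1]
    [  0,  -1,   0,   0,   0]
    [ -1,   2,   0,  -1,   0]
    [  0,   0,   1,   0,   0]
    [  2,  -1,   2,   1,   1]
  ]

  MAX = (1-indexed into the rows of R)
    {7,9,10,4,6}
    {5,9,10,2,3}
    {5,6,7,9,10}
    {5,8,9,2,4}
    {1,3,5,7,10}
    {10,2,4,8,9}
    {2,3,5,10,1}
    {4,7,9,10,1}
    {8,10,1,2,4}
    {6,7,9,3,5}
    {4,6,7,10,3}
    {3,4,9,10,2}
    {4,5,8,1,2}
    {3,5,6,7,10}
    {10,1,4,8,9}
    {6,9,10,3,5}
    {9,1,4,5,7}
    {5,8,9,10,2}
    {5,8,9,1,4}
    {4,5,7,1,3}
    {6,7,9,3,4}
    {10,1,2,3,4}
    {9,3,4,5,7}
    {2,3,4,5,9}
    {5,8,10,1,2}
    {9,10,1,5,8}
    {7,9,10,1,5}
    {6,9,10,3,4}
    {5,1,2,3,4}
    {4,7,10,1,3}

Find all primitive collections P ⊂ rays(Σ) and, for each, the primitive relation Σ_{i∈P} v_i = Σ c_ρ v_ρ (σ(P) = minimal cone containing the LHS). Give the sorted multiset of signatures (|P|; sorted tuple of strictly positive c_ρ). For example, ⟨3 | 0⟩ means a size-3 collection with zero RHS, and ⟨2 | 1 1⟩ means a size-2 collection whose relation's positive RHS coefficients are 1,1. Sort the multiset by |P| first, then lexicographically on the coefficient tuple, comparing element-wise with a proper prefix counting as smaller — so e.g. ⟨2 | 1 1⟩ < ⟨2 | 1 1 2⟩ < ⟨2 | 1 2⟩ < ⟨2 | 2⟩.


|primitive collections| = 11. Relations:

  • {2,7}:  v_{2} + v_{7} = 0 ; sig = ⟨2 | 0⟩
  • {3,8}:  v_{3} + v_{8} = v_{2} ; sig = ⟨2 | 1⟩
  • {1,6}:  v_{1} + v_{6} = v_{7} + v_{10} ; sig = ⟨2 | 1 1⟩
  • {6,8}:  v_{6} + v_{8} = v_{9} + v_{10} ; sig = ⟨2 | 1 1⟩
  • {7,8}:  v_{7} + v_{8} = v_{1} + v_{9} ; sig = ⟨2 | 1 1⟩
  • {2,6}:  v_{2} + v_{6} = v_{3} + v_{9} + v_{10} ; sig = ⟨2 | 1 1 1⟩
  • {1,3,9}:  v_{1} + v_{3} + v_{9} = 0 ; sig = ⟨3 | 0⟩
  • {4,5,10}:  v_{4} + v_{5} + v_{10} = 0 ; sig = ⟨3 | 0⟩
  • {1,2,9}:  v_{1} + v_{2} + v_{9} = v_{8} ; sig = ⟨3 | 1⟩
  • {4,5,6}:  v_{4} + v_{5} + v_{6} = v_{3} + v_{7} + v_{9} ; sig = ⟨3 | 1 1 1⟩
  • {3,7,9,10}:  v_{3} + v_{7} + v_{9} + v_{10} = v_{6} ; sig = ⟨4 | 1⟩

Hence PRS(X_Σ) =
{ ⟨2 | 0⟩,  ⟨2 | 1⟩,  ⟨2 | 1 1⟩ ×3,  ⟨2 | 1 1 1⟩,  ⟨3 | 0⟩ ×2,  ⟨3 | 1⟩,  ⟨3 | 1 1 1⟩,  ⟨4 | 1⟩ }


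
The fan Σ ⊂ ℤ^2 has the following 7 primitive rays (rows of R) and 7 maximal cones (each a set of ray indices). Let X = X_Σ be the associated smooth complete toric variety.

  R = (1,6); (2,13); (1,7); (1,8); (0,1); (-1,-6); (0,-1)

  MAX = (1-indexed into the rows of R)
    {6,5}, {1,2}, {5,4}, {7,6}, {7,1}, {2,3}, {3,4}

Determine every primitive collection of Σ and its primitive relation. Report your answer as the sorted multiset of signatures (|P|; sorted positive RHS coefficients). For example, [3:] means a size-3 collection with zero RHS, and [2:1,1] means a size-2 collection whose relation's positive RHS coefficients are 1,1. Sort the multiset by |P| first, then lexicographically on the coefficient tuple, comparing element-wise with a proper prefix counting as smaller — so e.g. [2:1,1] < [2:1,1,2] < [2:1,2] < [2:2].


Δ(Σ) — 7 vertices, 14 min non-faces:

  {1,6}:  v_{1} + v_{6} = 0  ⟹  sig = [2:]
  {5,7}:  v_{5} + v_{7} = 0  ⟹  sig = [2:]
  {1,3}:  v_{1} + v_{3} = v_{2}  ⟹  sig = [2:1]
  {1,5}:  v_{1} + v_{5} = v_{3}  ⟹  sig = [2:1]
  {2,6}:  v_{2} + v_{6} = v_{3}  ⟹  sig = [2:1]
  {3,5}:  v_{3} + v_{5} = v_{4}  ⟹  sig = [2:1]
  {3,6}:  v_{3} + v_{6} = v_{5}  ⟹  sig = [2:1]
  {3,7}:  v_{3} + v_{7} = v_{1}  ⟹  sig = [2:1]
  {4,7}:  v_{4} + v_{7} = v_{3}  ⟹  sig = [2:1]
  {1,4}:  v_{1} + v_{4} = 2·v_{3}  ⟹  sig = [2:2]
  {2,5}:  v_{2} + v_{5} = 2·v_{3}  ⟹  sig = [2:2]
  {2,7}:  v_{2} + v_{7} = 2·v_{1}  ⟹  sig = [2:2]
  {4,6}:  v_{4} + v_{6} = 2·v_{5}  ⟹  sig = [2:2]
  {2,4}:  v_{2} + v_{4} = 3·v_{3}  ⟹  sig = [2:3]

so the primitive-relation signature multiset is
[[2:], [2:], [2:1], [2:1], [2:1], [2:1], [2:1], [2:1], [2:1], [2:2], [2:2], [2:2], [2:2], [2:3]]


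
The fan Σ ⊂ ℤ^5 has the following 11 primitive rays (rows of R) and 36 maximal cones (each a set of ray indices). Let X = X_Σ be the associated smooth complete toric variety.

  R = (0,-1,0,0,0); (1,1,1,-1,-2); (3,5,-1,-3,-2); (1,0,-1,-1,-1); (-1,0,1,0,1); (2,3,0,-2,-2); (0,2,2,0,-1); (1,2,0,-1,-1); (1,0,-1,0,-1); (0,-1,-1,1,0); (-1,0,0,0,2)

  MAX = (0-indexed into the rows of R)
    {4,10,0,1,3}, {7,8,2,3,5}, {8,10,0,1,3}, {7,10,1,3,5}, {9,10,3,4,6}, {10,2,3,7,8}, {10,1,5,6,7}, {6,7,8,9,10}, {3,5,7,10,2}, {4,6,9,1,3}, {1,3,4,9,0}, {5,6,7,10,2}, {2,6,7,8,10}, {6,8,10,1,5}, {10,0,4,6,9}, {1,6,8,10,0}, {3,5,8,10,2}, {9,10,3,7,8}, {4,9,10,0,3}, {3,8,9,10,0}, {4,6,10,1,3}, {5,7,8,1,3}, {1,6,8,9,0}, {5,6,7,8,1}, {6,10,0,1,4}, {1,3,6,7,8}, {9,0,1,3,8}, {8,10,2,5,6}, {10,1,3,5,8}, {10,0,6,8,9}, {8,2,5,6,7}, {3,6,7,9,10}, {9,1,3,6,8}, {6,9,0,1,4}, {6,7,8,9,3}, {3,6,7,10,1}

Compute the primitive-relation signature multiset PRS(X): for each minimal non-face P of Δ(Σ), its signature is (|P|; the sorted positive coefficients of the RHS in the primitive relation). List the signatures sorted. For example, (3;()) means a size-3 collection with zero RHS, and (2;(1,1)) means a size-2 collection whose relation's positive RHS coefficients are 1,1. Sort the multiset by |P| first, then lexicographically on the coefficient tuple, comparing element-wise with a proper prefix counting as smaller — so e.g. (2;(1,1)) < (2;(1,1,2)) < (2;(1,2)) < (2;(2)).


18 minimal non-faces of Δ(Σ) (on 11 rays):

  P={4,8}:  v_{4} + v_{8} = 0 ; sig = (2;())
  P={5,9}:  v_{5} + v_{9} = v_{7} + v_{8} ; sig = (2;(1,1))
  P={0,7}:  v_{0} + v_{7} = v_{1} + v_{8} + v_{10} ; sig = (2;(1,1,1))
  P={2,4}:  v_{2} + v_{4} = v_{5} + v_{7} + v_{10} ; sig = (2;(1,1,1))
  P={4,5}:  v_{4} + v_{5} = v_{1} + v_{7} + v_{10} ; sig = (2;(1,1,1))
  P={4,7}:  v_{4} + v_{7} = v_{3} + v_{6} + v_{10} ; sig = (2;(1,1,1))
  P={0,2}:  v_{0} + v_{2} = v_{1} + v_{5} + 2·v_{8} + 2·v_{10} ; sig = (2;(1,1,2,2))
  P={2,9}:  v_{2} + v_{9} = 2·v_{7} + 2·v_{8} + v_{10} ; sig = (2;(1,2,2))
  P={1,2}:  v_{1} + v_{2} = 2·v_{5} ; sig = (2;(2))
  P={0,5}:  v_{0} + v_{5} = 2·v_{1} + 2·v_{8} + 2·v_{10} ; sig = (2;(2,2,2))
  P={1,9,10}:  v_{1} + v_{9} + v_{10} = 0 ; sig = (3;())
  P={0,3,6}:  v_{0} + v_{3} + v_{6} = v_{1} ; sig = (3;(1))
  P={1,7,9}:  v_{1} + v_{7} + v_{9} = v_{3} + v_{6} + v_{8} ; sig = (3;(1,1,1))
  P={2,3,6}:  v_{2} + v_{3} + v_{6} = v_{5} + 2·v_{7} ; sig = (3;(1,2))
  P={3,5,6}:  v_{3} + v_{5} + v_{6} = v_{1} + 2·v_{7} ; sig = (3;(1,2))
  P={1,7,8,10}:  v_{1} + v_{7} + v_{8} + v_{10} = v_{5} ; sig = (4;(1))
  P={3,6,8,10}:  v_{3} + v_{6} + v_{8} + v_{10} = v_{7} ; sig = (4;(1))
  P={5,7,8,10}:  v_{5} + v_{7} + v_{8} + v_{10} = v_{2} ; sig = (4;(1))

Signatures (|P|; sorted positive RHS coefficients), sorted:
[(2;()), (2;(1,1)), (2;(1,1,1)), (2;(1,1,1)), (2;(1,1,1)), (2;(1,1,1)), (2;(1,1,2,2)), (2;(1,2,2)), (2;(2)), (2;(2,2,2)), (3;()), (3;(1)), (3;(1,1,1)), (3;(1,2)), (3;(1,2)), (4;(1)), (4;(1)), (4;(1))]
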